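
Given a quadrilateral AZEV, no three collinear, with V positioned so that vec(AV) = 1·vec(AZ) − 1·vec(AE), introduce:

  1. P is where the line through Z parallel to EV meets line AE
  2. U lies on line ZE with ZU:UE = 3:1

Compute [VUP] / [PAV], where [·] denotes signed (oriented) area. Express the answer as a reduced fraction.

Assign A = (0, 0), Z = (1, 0), E = (0, 1), V = (1, -1) — the answer is frame-independent, so this choice is without loss of generality.
1. P is where the line through Z parallel to EV meets line AE ⇒ P = (0, 2)
2. U lies on line ZE with ZU:UE = 3:1 ⇒ U = (1/4, 3/4)
2·[VUP] = -1/2, 2·[PAV] = 2
[VUP]:[PAV] = -1/2:2 = -1/4

[VUP]:[PAV] = -1/4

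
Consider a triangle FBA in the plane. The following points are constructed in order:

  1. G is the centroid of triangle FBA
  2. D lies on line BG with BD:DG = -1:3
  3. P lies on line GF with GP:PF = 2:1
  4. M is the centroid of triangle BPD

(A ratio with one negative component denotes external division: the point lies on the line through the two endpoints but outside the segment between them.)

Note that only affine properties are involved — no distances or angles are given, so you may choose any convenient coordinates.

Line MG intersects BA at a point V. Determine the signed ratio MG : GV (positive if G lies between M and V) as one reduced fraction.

MG:GV = -7/18

Choose coordinates F = (0, 0), B = (1, 0), A = (0, 1).
1. G is the centroid of triangle FBA ⇒ G = (1/3, 1/3)
2. D lies on line BG with BD:DG = -1:3 ⇒ D = (4/3, -1/6)
3. P lies on line GF with GP:PF = 2:1 ⇒ P = (1/9, 1/9)
4. M is the centroid of triangle BPD ⇒ M = (22/27, -1/54)
line MG meets BA at V = (11/7, -4/7)
G = M + t·(V−M) with t = -7/11, so MG:GV = -7/11:18/11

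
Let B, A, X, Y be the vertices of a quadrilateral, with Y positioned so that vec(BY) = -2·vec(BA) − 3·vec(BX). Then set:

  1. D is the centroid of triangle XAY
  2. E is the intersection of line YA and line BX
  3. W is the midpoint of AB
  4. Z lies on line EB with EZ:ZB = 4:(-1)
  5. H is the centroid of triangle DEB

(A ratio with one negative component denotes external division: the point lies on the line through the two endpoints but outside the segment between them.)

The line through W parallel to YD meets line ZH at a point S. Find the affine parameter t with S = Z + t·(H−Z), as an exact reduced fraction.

Assign B = (0, 0), A = (1, 0), X = (0, 1), Y = (-2, -3) — the answer is frame-independent, so this choice is without loss of generality.
1. D is the centroid of triangle XAY ⇒ D = (-1/3, -2/3)
2. E is the intersection of line YA and line BX ⇒ E = (0, -1)
3. W is the midpoint of AB ⇒ W = (1/2, 0)
4. Z lies on line EB with EZ:ZB = 4:(-1) ⇒ Z = (0, 1/3)
5. H is the centroid of triangle DEB ⇒ H = (-1/9, -5/9)
through W parallel to YD: direction (5/3, 7/3); meets ZH at S = (-31/198, -91/99)
S = Z + t·(H−Z) with t = 31/22

t = 31/22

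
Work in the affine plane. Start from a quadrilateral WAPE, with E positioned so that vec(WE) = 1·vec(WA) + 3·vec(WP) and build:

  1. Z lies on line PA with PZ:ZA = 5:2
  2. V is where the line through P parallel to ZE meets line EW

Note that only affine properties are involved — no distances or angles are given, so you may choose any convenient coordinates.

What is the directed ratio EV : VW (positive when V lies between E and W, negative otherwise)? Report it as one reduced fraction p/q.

Choose coordinates W = (0, 0), A = (1, 0), P = (0, 1), E = (1, 3).
1. Z lies on line PA with PZ:ZA = 5:2 ⇒ Z = (5/7, 2/7)
2. V is where the line through P parallel to ZE meets line EW ⇒ V = (-2/13, -6/13)
V = E + t·(W−E) with t = 15/13, so EV:VW = t:(1−t) = 15/13:-2/13

EV:VW = -15/2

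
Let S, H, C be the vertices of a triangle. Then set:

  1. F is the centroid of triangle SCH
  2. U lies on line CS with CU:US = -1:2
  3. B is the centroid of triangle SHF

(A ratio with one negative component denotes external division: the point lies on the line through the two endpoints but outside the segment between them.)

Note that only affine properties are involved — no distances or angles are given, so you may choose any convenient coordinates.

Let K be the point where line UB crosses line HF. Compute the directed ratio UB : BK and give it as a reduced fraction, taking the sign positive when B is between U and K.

Work in coordinates with S = (0, 0), H = (1, 0), C = (0, 1).
1. F is the centroid of triangle SCH ⇒ F = (1/3, 1/3)
2. U lies on line CS with CU:US = -1:2 ⇒ U = (0, 2)
3. B is the centroid of triangle SHF ⇒ B = (4/9, 1/9)
line UB meets HF at K = (2/5, 3/10)
B = U + t·(K−U) with t = 10/9, so UB:BK = 10/9:-1/9

UB:BK = -10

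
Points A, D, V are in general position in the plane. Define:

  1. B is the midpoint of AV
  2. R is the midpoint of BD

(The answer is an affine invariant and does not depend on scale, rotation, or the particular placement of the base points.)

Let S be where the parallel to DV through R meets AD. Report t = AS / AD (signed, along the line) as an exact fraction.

t = 3/4

Work in coordinates with A = (0, 0), D = (1, 0), V = (0, 1).
1. B is the midpoint of AV ⇒ B = (0, 1/2)
2. R is the midpoint of BD ⇒ R = (1/2, 1/4)
through R parallel to DV: direction (-1, 1); meets AD at S = (3/4, 0)
S = A + t·(D−A) with t = 3/4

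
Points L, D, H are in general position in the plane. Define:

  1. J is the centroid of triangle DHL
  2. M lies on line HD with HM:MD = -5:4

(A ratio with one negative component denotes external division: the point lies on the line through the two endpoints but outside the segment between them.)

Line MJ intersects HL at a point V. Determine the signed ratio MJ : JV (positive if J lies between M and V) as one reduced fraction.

MJ:JV = 14

Choose coordinates L = (0, 0), D = (1, 0), H = (0, 1).
1. J is the centroid of triangle DHL ⇒ J = (1/3, 1/3)
2. M lies on line HD with HM:MD = -5:4 ⇒ M = (5, -4)
line MJ meets HL at V = (0, 9/14)
J = M + t·(V−M) with t = 14/15, so MJ:JV = 14/15:1/15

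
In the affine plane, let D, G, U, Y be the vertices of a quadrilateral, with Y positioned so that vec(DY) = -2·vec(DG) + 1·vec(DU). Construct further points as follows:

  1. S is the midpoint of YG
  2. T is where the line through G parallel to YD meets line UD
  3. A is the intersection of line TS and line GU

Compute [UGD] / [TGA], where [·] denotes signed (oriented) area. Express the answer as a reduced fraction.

Choose coordinates D = (0, 0), G = (1, 0), U = (0, 1), Y = (-2, 1).
1. S is the midpoint of YG ⇒ S = (-1/2, 1/2)
2. T is where the line through G parallel to YD meets line UD ⇒ T = (0, 1/2)
3. A is the intersection of line TS and line GU ⇒ A = (1/2, 1/2)
2·[UGD] = -1, 2·[TGA] = 1/4
[UGD]:[TGA] = -1:1/4 = -4

[UGD]:[TGA] = -4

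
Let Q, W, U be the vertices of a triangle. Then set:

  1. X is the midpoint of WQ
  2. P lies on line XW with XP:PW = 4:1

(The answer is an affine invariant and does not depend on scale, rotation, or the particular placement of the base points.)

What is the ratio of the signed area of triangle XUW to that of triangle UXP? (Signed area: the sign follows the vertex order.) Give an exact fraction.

[XUW]:[UXP] = -5/4

Work in coordinates with Q = (0, 0), W = (1, 0), U = (0, 1).
1. X is the midpoint of WQ ⇒ X = (1/2, 0)
2. P lies on line XW with XP:PW = 4:1 ⇒ P = (9/10, 0)
2·[XUW] = -1/2, 2·[UXP] = 2/5
[XUW]:[UXP] = -1/2:2/5 = -5/4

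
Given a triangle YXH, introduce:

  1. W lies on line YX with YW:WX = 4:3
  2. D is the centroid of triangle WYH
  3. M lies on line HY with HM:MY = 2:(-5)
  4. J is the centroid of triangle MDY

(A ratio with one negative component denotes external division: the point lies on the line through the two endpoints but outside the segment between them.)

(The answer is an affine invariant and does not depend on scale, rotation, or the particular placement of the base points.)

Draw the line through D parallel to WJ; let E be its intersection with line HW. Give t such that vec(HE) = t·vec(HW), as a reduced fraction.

Choose coordinates Y = (0, 0), X = (1, 0), H = (0, 1).
1. W lies on line YX with YW:WX = 4:3 ⇒ W = (4/7, 0)
2. D is the centroid of triangle WYH ⇒ D = (4/21, 1/3)
3. M lies on line HY with HM:MY = 2:(-5) ⇒ M = (0, 5/3)
4. J is the centroid of triangle MDY ⇒ J = (4/63, 2/3)
through D parallel to WJ: direction (-32/63, 2/3); meets HW at E = (20/21, -2/3)
E = H + t·(W−H) with t = 5/3

t = 5/3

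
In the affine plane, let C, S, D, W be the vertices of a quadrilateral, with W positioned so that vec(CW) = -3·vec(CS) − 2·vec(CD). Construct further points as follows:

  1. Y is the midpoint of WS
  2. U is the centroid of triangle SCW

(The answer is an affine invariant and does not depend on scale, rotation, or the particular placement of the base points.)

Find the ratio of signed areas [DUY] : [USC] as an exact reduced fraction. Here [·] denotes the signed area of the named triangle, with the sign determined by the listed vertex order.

Work in coordinates with C = (0, 0), S = (1, 0), D = (0, 1), W = (-3, -2).
1. Y is the midpoint of WS ⇒ Y = (-1, -1)
2. U is the centroid of triangle SCW ⇒ U = (-2/3, -2/3)
2·[DUY] = -1/3, 2·[USC] = 2/3
[DUY]:[USC] = -1/3:2/3 = -1/2

[DUY]:[USC] = -1/2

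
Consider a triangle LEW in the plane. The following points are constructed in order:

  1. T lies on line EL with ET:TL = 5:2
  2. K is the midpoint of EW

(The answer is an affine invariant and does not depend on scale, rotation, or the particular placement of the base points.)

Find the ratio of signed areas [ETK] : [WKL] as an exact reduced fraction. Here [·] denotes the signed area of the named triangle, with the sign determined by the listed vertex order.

Set L = (0, 0), E = (1, 0), W = (0, 1); any affine frame gives the same invariant.
1. T lies on line EL with ET:TL = 5:2 ⇒ T = (2/7, 0)
2. K is the midpoint of EW ⇒ K = (1/2, 1/2)
2·[ETK] = -5/14, 2·[WKL] = -1/2
[ETK]:[WKL] = -5/14:-1/2 = 5/7

[ETK]:[WKL] = 5/7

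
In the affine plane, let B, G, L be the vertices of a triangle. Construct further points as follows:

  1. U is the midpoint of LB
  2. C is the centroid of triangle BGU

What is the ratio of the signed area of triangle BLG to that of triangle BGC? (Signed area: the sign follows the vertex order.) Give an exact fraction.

Choose coordinates B = (0, 0), G = (1, 0), L = (0, 1).
1. U is the midpoint of LB ⇒ U = (0, 1/2)
2. C is the centroid of triangle BGU ⇒ C = (1/3, 1/6)
2·[BLG] = -1, 2·[BGC] = 1/6
[BLG]:[BGC] = -1:1/6 = -6

[BLG]:[BGC] = -6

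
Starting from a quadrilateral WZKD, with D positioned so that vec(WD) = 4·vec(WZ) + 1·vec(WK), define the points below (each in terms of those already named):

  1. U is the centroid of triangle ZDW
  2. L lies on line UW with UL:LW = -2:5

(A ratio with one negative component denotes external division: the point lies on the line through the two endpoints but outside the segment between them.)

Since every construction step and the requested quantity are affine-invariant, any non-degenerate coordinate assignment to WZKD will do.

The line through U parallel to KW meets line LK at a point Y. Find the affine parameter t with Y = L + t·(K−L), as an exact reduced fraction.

t = 2/5

Choose coordinates W = (0, 0), Z = (1, 0), K = (0, 1), D = (4, 1).
1. U is the centroid of triangle ZDW ⇒ U = (5/3, 1/3)
2. L lies on line UW with UL:LW = -2:5 ⇒ L = (25/9, 5/9)
through U parallel to KW: direction (0, -1); meets LK at Y = (5/3, 11/15)
Y = L + t·(K−L) with t = 2/5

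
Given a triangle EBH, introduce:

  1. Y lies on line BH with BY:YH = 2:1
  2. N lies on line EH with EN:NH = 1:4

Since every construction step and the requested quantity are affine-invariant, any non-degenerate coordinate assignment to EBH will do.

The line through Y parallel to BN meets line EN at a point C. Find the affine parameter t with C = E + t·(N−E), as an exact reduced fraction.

Choose coordinates E = (0, 0), B = (1, 0), H = (0, 1).
1. Y lies on line BH with BY:YH = 2:1 ⇒ Y = (1/3, 2/3)
2. N lies on line EH with EN:NH = 1:4 ⇒ N = (0, 1/5)
through Y parallel to BN: direction (-1, 1/5); meets EN at C = (0, 11/15)
C = E + t·(N−E) with t = 11/3

t = 11/3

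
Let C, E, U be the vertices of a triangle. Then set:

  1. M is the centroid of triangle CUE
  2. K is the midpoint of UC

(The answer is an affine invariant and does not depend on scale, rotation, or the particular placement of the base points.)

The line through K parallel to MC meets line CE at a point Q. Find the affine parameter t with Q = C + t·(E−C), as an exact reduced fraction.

t = -1/2

Assign C = (0, 0), E = (1, 0), U = (0, 1) — the answer is frame-independent, so this choice is without loss of generality.
1. M is the centroid of triangle CUE ⇒ M = (1/3, 1/3)
2. K is the midpoint of UC ⇒ K = (0, 1/2)
through K parallel to MC: direction (-1/3, -1/3); meets CE at Q = (-1/2, 0)
Q = C + t·(E−C) with t = -1/2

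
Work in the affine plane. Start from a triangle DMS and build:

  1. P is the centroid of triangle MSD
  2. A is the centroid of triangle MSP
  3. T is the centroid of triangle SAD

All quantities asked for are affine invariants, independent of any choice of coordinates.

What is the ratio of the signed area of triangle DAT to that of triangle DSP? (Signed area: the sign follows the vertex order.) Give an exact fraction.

Choose coordinates D = (0, 0), M = (1, 0), S = (0, 1).
1. P is the centroid of triangle MSD ⇒ P = (1/3, 1/3)
2. A is the centroid of triangle MSP ⇒ A = (4/9, 4/9)
3. T is the centroid of triangle SAD ⇒ T = (4/27, 13/27)
2·[DAT] = 4/27, 2·[DSP] = -1/3
[DAT]:[DSP] = 4/27:-1/3 = -4/9

[DAT]:[DSP] = -4/9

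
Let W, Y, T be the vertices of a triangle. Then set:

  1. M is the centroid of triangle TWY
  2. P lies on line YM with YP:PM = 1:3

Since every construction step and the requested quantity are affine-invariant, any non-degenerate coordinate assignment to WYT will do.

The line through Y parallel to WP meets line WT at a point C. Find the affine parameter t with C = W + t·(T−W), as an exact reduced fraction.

Set W = (0, 0), Y = (1, 0), T = (0, 1); any affine frame gives the same invariant.
1. M is the centroid of triangle TWY ⇒ M = (1/3, 1/3)
2. P lies on line YM with YP:PM = 1:3 ⇒ P = (5/6, 1/12)
through Y parallel to WP: direction (5/6, 1/12); meets WT at C = (0, -1/10)
C = W + t·(T−W) with t = -1/10

t = -1/10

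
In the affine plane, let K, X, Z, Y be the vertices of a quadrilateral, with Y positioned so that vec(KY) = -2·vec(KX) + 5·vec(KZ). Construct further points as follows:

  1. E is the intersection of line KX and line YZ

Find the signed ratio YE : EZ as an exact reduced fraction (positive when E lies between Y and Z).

YE:EZ = -5

Work in coordinates with K = (0, 0), X = (1, 0), Z = (0, 1), Y = (-2, 5).
1. E is the intersection of line KX and line YZ ⇒ E = (1/2, 0)
E = Y + t·(Z−Y) with t = 5/4, so YE:EZ = t:(1−t) = 5/4:-1/4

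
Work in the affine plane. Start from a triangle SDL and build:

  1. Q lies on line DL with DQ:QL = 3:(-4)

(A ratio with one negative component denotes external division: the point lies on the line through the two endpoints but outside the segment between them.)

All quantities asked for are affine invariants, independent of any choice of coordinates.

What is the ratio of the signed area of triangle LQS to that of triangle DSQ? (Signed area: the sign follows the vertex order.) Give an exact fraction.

Work in coordinates with S = (0, 0), D = (1, 0), L = (0, 1).
1. Q lies on line DL with DQ:QL = 3:(-4) ⇒ Q = (4, -3)
2·[LQS] = -4, 2·[DSQ] = 3
[LQS]:[DSQ] = -4:3 = -4/3

[LQS]:[DSQ] = -4/3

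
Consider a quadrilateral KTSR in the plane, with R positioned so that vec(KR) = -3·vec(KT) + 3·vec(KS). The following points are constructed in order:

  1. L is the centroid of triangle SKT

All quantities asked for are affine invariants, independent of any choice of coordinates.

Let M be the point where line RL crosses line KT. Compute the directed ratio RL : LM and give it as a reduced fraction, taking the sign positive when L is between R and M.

RL:LM = 8

Set K = (0, 0), T = (1, 0), S = (0, 1), R = (-3, 3); any affine frame gives the same invariant.
1. L is the centroid of triangle SKT ⇒ L = (1/3, 1/3)
line RL meets KT at M = (3/4, 0)
L = R + t·(M−R) with t = 8/9, so RL:LM = 8/9:1/9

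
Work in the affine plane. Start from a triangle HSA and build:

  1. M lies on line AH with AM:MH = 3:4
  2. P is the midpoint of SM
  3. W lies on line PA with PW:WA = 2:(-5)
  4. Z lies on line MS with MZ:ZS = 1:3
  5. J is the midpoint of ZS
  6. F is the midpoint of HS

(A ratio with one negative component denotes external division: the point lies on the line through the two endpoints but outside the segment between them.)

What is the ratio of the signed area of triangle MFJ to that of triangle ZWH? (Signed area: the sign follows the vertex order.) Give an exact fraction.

Work in coordinates with H = (0, 0), S = (1, 0), A = (0, 1).
1. M lies on line AH with AM:MH = 3:4 ⇒ M = (0, 4/7)
2. P is the midpoint of SM ⇒ P = (1/2, 2/7)
3. W lies on line PA with PW:WA = 2:(-5) ⇒ W = (5/6, -4/21)
4. Z lies on line MS with MZ:ZS = 1:3 ⇒ Z = (1/4, 3/7)
5. J is the midpoint of ZS ⇒ J = (5/8, 3/14)
6. F is the midpoint of HS ⇒ F = (1/2, 0)
2·[MFJ] = 5/28, 2·[ZWH] = -17/42
[MFJ]:[ZWH] = 5/28:-17/42 = -15/34

[MFJ]:[ZWH] = -15/34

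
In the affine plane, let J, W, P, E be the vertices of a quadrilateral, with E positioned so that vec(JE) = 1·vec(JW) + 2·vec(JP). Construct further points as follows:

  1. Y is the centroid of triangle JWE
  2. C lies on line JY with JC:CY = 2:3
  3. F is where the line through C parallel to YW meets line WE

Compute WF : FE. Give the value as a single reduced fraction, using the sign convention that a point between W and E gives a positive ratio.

Set J = (0, 0), W = (1, 0), P = (0, 1), E = (1, 2); any affine frame gives the same invariant.
1. Y is the centroid of triangle JWE ⇒ Y = (2/3, 2/3)
2. C lies on line JY with JC:CY = 2:3 ⇒ C = (4/15, 4/15)
3. F is where the line through C parallel to YW meets line WE ⇒ F = (1, -6/5)
F = W + t·(E−W) with t = -3/5, so WF:FE = t:(1−t) = -3/5:8/5

WF:FE = -3/8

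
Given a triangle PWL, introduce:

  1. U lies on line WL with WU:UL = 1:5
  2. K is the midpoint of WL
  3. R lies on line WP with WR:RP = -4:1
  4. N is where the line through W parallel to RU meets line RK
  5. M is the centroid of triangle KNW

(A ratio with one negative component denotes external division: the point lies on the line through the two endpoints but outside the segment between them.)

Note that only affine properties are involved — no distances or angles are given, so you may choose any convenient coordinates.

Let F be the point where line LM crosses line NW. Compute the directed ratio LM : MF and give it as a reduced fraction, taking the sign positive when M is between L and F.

Choose coordinates P = (0, 0), W = (1, 0), L = (0, 1).
1. U lies on line WL with WU:UL = 1:5 ⇒ U = (5/6, 1/6)
2. K is the midpoint of WL ⇒ K = (1/2, 1/2)
3. R lies on line WP with WR:RP = -4:1 ⇒ R = (-1/3, 0)
4. N is where the line through W parallel to RU meets line RK ⇒ N = (-3/4, -1/4)
5. M is the centroid of triangle KNW ⇒ M = (1/4, 1/12)
line LM meets NW at F = (3/10, -1/10)
M = L + t·(F−L) with t = 5/6, so LM:MF = 5/6:1/6

LM:MF = 5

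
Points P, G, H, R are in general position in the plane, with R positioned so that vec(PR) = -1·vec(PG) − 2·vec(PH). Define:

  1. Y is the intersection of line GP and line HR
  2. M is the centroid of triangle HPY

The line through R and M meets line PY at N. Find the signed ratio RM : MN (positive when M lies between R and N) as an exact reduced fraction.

Choose coordinates P = (0, 0), G = (1, 0), H = (0, 1), R = (-1, -2).
1. Y is the intersection of line GP and line HR ⇒ Y = (-1/3, 0)
2. M is the centroid of triangle HPY ⇒ M = (-1/9, 1/3)
line RM meets PY at N = (-5/21, 0)
M = R + t·(N−R) with t = 7/6, so RM:MN = 7/6:-1/6

RM:MN = -7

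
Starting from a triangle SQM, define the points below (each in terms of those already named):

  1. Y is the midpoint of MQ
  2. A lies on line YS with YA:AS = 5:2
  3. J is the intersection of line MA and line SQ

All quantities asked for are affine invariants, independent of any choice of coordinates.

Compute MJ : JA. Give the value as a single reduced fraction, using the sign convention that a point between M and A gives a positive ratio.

MJ:JA = -7

Work in coordinates with S = (0, 0), Q = (1, 0), M = (0, 1).
1. Y is the midpoint of MQ ⇒ Y = (1/2, 1/2)
2. A lies on line YS with YA:AS = 5:2 ⇒ A = (1/7, 1/7)
3. J is the intersection of line MA and line SQ ⇒ J = (1/6, 0)
J = M + t·(A−M) with t = 7/6, so MJ:JA = t:(1−t) = 7/6:-1/6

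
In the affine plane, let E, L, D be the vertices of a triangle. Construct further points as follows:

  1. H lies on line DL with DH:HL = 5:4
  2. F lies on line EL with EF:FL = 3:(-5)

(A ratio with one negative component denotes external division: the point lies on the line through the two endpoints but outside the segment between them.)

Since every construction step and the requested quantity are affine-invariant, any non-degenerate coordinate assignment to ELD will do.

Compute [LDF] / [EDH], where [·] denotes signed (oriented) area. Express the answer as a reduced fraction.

[LDF]:[EDH] = -9/2

Work in coordinates with E = (0, 0), L = (1, 0), D = (0, 1).
1. H lies on line DL with DH:HL = 5:4 ⇒ H = (5/9, 4/9)
2. F lies on line EL with EF:FL = 3:(-5) ⇒ F = (-3/2, 0)
2·[LDF] = 5/2, 2·[EDH] = -5/9
[LDF]:[EDH] = 5/2:-5/9 = -9/2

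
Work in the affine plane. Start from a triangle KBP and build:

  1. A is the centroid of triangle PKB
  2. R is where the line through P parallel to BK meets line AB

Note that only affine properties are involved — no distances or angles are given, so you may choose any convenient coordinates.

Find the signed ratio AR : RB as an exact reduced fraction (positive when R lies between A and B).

Work in coordinates with K = (0, 0), B = (1, 0), P = (0, 1).
1. A is the centroid of triangle PKB ⇒ A = (1/3, 1/3)
2. R is where the line through P parallel to BK meets line AB ⇒ R = (-1, 1)
R = A + t·(B−A) with t = -2, so AR:RB = t:(1−t) = -2:3

AR:RB = -2/3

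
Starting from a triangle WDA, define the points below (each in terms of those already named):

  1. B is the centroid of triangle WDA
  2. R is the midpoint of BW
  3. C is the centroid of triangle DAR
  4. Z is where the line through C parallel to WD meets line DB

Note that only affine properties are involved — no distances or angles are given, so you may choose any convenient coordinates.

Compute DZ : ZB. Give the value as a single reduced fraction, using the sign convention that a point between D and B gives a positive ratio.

Set W = (0, 0), D = (1, 0), A = (0, 1); any affine frame gives the same invariant.
1. B is the centroid of triangle WDA ⇒ B = (1/3, 1/3)
2. R is the midpoint of BW ⇒ R = (1/6, 1/6)
3. C is the centroid of triangle DAR ⇒ C = (7/18, 7/18)
4. Z is where the line through C parallel to WD meets line DB ⇒ Z = (2/9, 7/18)
Z = D + t·(B−D) with t = 7/6, so DZ:ZB = t:(1−t) = 7/6:-1/6

DZ:ZB = -7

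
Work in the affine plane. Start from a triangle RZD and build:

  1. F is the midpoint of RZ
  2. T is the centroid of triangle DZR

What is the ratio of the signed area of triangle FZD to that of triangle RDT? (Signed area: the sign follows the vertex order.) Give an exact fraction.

Set R = (0, 0), Z = (1, 0), D = (0, 1); any affine frame gives the same invariant.
1. F is the midpoint of RZ ⇒ F = (1/2, 0)
2. T is the centroid of triangle DZR ⇒ T = (1/3, 1/3)
2·[FZD] = 1/2, 2·[RDT] = -1/3
[FZD]:[RDT] = 1/2:-1/3 = -3/2

[FZD]:[RDT] = -3/2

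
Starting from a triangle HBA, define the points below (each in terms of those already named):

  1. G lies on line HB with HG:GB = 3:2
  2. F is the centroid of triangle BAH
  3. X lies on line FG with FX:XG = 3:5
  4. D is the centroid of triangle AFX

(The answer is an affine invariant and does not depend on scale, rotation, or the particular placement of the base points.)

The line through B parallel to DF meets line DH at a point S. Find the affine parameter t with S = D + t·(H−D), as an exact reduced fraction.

Choose coordinates H = (0, 0), B = (1, 0), A = (0, 1).
1. G lies on line HB with HG:GB = 3:2 ⇒ G = (3/5, 0)
2. F is the centroid of triangle BAH ⇒ F = (1/3, 1/3)
3. X lies on line FG with FX:XG = 3:5 ⇒ X = (13/30, 5/24)
4. D is the centroid of triangle AFX ⇒ D = (23/90, 37/72)
through B parallel to DF: direction (7/90, -13/72); meets DH at S = (299/558, 2405/2232)
S = D + t·(H−D) with t = -34/31

t = -34/31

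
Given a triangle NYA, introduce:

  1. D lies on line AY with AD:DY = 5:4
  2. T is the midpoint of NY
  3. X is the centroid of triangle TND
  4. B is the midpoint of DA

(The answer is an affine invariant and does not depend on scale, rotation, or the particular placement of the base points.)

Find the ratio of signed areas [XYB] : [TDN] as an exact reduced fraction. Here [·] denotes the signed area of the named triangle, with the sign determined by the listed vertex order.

Assign N = (0, 0), Y = (1, 0), A = (0, 1) — the answer is frame-independent, so this choice is without loss of generality.
1. D lies on line AY with AD:DY = 5:4 ⇒ D = (5/9, 4/9)
2. T is the midpoint of NY ⇒ T = (1/2, 0)
3. X is the centroid of triangle TND ⇒ X = (19/54, 4/27)
4. B is the midpoint of DA ⇒ B = (5/18, 13/18)
2·[XYB] = 13/36, 2·[TDN] = 2/9
[XYB]:[TDN] = 13/36:2/9 = 13/8

[XYB]:[TDN] = 13/8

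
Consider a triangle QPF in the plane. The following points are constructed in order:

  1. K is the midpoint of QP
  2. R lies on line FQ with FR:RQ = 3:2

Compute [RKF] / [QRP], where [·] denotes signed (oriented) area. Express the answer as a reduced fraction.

Work in coordinates with Q = (0, 0), P = (1, 0), F = (0, 1).
1. K is the midpoint of QP ⇒ K = (1/2, 0)
2. R lies on line FQ with FR:RQ = 3:2 ⇒ R = (0, 2/5)
2·[RKF] = 3/10, 2·[QRP] = -2/5
[RKF]:[QRP] = 3/10:-2/5 = -3/4

[RKF]:[QRP] = -3/4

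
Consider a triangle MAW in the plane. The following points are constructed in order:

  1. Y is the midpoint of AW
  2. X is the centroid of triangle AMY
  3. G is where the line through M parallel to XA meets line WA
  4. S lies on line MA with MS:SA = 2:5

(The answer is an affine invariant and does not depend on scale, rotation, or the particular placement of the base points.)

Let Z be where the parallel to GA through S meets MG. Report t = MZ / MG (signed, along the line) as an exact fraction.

Choose coordinates M = (0, 0), A = (1, 0), W = (0, 1).
1. Y is the midpoint of AW ⇒ Y = (1/2, 1/2)
2. X is the centroid of triangle AMY ⇒ X = (1/2, 1/6)
3. G is where the line through M parallel to XA meets line WA ⇒ G = (3/2, -1/2)
4. S lies on line MA with MS:SA = 2:5 ⇒ S = (2/7, 0)
through S parallel to GA: direction (-1/2, 1/2); meets MG at Z = (3/7, -1/7)
Z = M + t·(G−M) with t = 2/7

t = 2/7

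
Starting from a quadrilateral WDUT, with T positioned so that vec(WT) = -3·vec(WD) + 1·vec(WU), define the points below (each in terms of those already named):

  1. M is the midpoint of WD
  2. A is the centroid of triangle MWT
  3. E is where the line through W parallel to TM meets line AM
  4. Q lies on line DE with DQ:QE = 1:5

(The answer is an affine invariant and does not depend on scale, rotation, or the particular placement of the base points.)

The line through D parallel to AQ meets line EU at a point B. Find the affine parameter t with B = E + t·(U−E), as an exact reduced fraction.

t = -4/7

Choose coordinates W = (0, 0), D = (1, 0), U = (0, 1), T = (-3, 1).
1. M is the midpoint of WD ⇒ M = (1/2, 0)
2. A is the centroid of triangle MWT ⇒ A = (-5/6, 1/3)
3. E is where the line through W parallel to TM meets line AM ⇒ E = (-7/2, 1)
4. Q lies on line DE with DQ:QE = 1:5 ⇒ Q = (1/4, 1/6)
through D parallel to AQ: direction (13/12, -1/6); meets EU at B = (-11/2, 1)
B = E + t·(U−E) with t = -4/7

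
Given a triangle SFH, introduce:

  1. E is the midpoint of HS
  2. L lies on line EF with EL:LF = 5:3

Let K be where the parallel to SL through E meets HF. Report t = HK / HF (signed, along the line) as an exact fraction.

Choose coordinates S = (0, 0), F = (1, 0), H = (0, 1).
1. E is the midpoint of HS ⇒ E = (0, 1/2)
2. L lies on line EF with EL:LF = 5:3 ⇒ L = (5/8, 3/16)
through E parallel to SL: direction (5/8, 3/16); meets HF at K = (5/13, 8/13)
K = H + t·(F−H) with t = 5/13

t = 5/13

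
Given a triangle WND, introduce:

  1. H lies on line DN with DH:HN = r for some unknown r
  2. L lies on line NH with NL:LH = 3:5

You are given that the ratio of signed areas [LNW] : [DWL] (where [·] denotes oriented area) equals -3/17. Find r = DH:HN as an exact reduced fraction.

Work in coordinates with W = (0, 0), N = (1, 0), D = (0, 1).
1. With DH:HN = r, write λ = r/(r+1) so H = D + λ·(N−D); H is affine-linear in λ
2. L lies on line NH with NL:LH = 3:5 ⇒ L is an affine combination of earlier points and hence also affine-linear in λ
Every point depending on H is an affine combination of H and λ-independent points, so each such coordinate is linear in λ; the λ² term in each signed area is a multiple of (N−D)×(N−D) = 0, so 2·[LNW] and 2·[DWL] are each linear in λ. Evaluating at λ=0 and λ=1:
  2·[LNW] = 3/8·λ − 3/8,   2·[DWL] = 3/8·λ + 5/8
So [LNW]:[DWL] = (3/8·λ − 3/8) / (3/8·λ + 5/8). Setting this equal to -3/17:
  3/8·λ − 3/8 = -3/17·(3/8·λ + 5/8)  ⇒  λ = 3/5
Then r = λ/(1−λ) = (3/5)/(2/5) = 3/2. Check: with r = 3/2, H = (3/5, 2/5) and [LNW]:[DWL] = -3/17 as required.

r = 3/2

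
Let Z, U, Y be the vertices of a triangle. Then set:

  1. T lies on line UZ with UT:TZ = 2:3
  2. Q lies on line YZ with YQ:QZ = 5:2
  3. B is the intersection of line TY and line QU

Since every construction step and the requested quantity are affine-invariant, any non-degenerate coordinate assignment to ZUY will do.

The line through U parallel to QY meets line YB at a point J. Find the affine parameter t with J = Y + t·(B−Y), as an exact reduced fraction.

Assign Z = (0, 0), U = (1, 0), Y = (0, 1) — the answer is frame-independent, so this choice is without loss of generality.
1. T lies on line UZ with UT:TZ = 2:3 ⇒ T = (3/5, 0)
2. Q lies on line YZ with YQ:QZ = 5:2 ⇒ Q = (0, 2/7)
3. B is the intersection of line TY and line QU ⇒ B = (15/29, 4/29)
through U parallel to QY: direction (0, 5/7); meets YB at J = (1, -2/3)
J = Y + t·(B−Y) with t = 29/15

t = 29/15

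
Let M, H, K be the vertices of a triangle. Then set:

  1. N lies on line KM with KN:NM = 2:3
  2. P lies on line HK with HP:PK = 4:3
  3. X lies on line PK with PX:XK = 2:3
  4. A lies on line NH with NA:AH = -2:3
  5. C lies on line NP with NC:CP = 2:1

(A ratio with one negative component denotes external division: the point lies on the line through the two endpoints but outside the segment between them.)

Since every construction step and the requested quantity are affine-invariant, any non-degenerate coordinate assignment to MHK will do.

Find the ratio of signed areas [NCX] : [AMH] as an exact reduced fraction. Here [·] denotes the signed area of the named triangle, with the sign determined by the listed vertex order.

Work in coordinates with M = (0, 0), H = (1, 0), K = (0, 1).
1. N lies on line KM with KN:NM = 2:3 ⇒ N = (0, 3/5)
2. P lies on line HK with HP:PK = 4:3 ⇒ P = (3/7, 4/7)
3. X lies on line PK with PX:XK = 2:3 ⇒ X = (9/35, 26/35)
4. A lies on line NH with NA:AH = -2:3 ⇒ A = (-2, 9/5)
5. C lies on line NP with NC:CP = 2:1 ⇒ C = (2/7, 61/105)
2·[NCX] = 8/175, 2·[AMH] = 9/5
[NCX]:[AMH] = 8/175:9/5 = 8/315

[NCX]:[AMH] = 8/315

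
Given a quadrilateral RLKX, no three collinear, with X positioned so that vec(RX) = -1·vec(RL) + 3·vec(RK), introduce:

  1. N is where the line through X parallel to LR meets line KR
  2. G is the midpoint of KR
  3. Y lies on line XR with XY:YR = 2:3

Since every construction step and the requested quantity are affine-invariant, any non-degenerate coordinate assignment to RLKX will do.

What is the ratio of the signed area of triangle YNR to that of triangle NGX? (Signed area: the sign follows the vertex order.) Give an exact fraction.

[YNR]:[NGX] = 18/25

Assign R = (0, 0), L = (1, 0), K = (0, 1), X = (-1, 3) — the answer is frame-independent, so this choice is without loss of generality.
1. N is where the line through X parallel to LR meets line KR ⇒ N = (0, 3)
2. G is the midpoint of KR ⇒ G = (0, 1/2)
3. Y lies on line XR with XY:YR = 2:3 ⇒ Y = (-3/5, 9/5)
2·[YNR] = -9/5, 2·[NGX] = -5/2
[YNR]:[NGX] = -9/5:-5/2 = 18/25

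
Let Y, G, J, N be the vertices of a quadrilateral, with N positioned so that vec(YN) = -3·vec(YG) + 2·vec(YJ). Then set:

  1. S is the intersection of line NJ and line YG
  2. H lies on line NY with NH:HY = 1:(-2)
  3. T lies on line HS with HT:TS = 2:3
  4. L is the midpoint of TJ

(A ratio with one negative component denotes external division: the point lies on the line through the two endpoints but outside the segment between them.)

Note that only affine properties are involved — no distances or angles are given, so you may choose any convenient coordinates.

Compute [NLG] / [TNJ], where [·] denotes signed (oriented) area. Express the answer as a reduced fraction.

Work in coordinates with Y = (0, 0), G = (1, 0), J = (0, 1), N = (-3, 2).
1. S is the intersection of line NJ and line YG ⇒ S = (3, 0)
2. H lies on line NY with NH:HY = 1:(-2) ⇒ H = (-6, 4)
3. T lies on line HS with HT:TS = 2:3 ⇒ T = (-12/5, 12/5)
4. L is the midpoint of TJ ⇒ L = (-6/5, 17/10)
2·[NLG] = -12/5, 2·[TNJ] = 9/5
[NLG]:[TNJ] = -12/5:9/5 = -4/3

[NLG]:[TNJ] = -4/3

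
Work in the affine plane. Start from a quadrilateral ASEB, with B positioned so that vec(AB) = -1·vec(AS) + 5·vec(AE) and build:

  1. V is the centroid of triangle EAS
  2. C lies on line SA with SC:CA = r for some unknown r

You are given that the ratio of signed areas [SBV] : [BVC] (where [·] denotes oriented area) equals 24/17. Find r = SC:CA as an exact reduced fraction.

Set A = (0, 0), S = (1, 0), E = (0, 1), B = (-1, 5); any affine frame gives the same invariant.
1. V is the centroid of triangle EAS ⇒ V = (1/3, 1/3)
2. With SC:CA = r, write λ = r/(r+1) so C = S + λ·(A−S); C is affine-linear in λ
Every point depending on C is an affine combination of C and λ-independent points, so each such coordinate is linear in λ; the λ² term in each signed area is a multiple of (A−S)×(A−S) = 0, so 2·[SBV] and 2·[BVC] are each linear in λ. Evaluating at λ=0 and λ=1:
  2·[SBV] = 8/3,   2·[BVC] = -14/3·λ + 8/3
So [SBV]:[BVC] = (8/3) / (-14/3·λ + 8/3). Setting this equal to 24/17:
  8/3 = 24/17·(-14/3·λ + 8/3)  ⇒  λ = 1/6
Then r = λ/(1−λ) = (1/6)/(5/6) = 1/5. Check: with r = 1/5, C = (5/6, 0) and [SBV]:[BVC] = 24/17 as required.

r = 1/5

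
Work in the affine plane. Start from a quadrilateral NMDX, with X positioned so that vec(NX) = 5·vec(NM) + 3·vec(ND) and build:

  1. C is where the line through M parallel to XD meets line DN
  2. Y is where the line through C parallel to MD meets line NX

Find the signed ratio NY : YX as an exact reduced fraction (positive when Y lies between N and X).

NY:YX = -1/21

Choose coordinates N = (0, 0), M = (1, 0), D = (0, 1), X = (5, 3).
1. C is where the line through M parallel to XD meets line DN ⇒ C = (0, -2/5)
2. Y is where the line through C parallel to MD meets line NX ⇒ Y = (-1/4, -3/20)
Y = N + t·(X−N) with t = -1/20, so NY:YX = t:(1−t) = -1/20:21/20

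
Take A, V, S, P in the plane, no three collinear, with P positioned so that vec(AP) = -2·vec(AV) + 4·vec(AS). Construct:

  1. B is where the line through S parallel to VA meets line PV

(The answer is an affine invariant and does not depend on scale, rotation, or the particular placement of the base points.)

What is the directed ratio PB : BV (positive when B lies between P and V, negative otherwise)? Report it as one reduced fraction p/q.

PB:BV = 3

Set A = (0, 0), V = (1, 0), S = (0, 1), P = (-2, 4); any affine frame gives the same invariant.
1. B is where the line through S parallel to VA meets line PV ⇒ B = (1/4, 1)
B = P + t·(V−P) with t = 3/4, so PB:BV = t:(1−t) = 3/4:1/4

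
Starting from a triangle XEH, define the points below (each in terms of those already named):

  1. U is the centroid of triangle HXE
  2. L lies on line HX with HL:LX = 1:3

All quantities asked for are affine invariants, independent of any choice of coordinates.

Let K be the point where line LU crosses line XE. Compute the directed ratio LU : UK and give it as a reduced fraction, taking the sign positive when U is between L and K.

LU:UK = 5/4

Assign X = (0, 0), E = (1, 0), H = (0, 1) — the answer is frame-independent, so this choice is without loss of generality.
1. U is the centroid of triangle HXE ⇒ U = (1/3, 1/3)
2. L lies on line HX with HL:LX = 1:3 ⇒ L = (0, 3/4)
line LU meets XE at K = (3/5, 0)
U = L + t·(K−L) with t = 5/9, so LU:UK = 5/9:4/9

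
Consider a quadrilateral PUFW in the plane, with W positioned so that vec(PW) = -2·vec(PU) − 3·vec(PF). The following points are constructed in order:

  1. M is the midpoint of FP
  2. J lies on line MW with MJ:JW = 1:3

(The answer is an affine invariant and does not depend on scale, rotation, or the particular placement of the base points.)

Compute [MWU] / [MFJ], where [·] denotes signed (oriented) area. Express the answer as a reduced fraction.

Set P = (0, 0), U = (1, 0), F = (0, 1), W = (-2, -3); any affine frame gives the same invariant.
1. M is the midpoint of FP ⇒ M = (0, 1/2)
2. J lies on line MW with MJ:JW = 1:3 ⇒ J = (-1/2, -3/8)
2·[MWU] = 9/2, 2·[MFJ] = 1/4
[MWU]:[MFJ] = 9/2:1/4 = 18

[MWU]:[MFJ] = 18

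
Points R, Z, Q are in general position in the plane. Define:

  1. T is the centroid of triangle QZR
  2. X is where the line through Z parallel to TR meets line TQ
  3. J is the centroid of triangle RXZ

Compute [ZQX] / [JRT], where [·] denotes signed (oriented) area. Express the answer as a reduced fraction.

[ZQX]:[JRT] = -3

Choose coordinates R = (0, 0), Z = (1, 0), Q = (0, 1).
1. T is the centroid of triangle QZR ⇒ T = (1/3, 1/3)
2. X is where the line through Z parallel to TR meets line TQ ⇒ X = (2/3, -1/3)
3. J is the centroid of triangle RXZ ⇒ J = (5/9, -1/9)
2·[ZQX] = 2/3, 2·[JRT] = -2/9
[ZQX]:[JRT] = 2/3:-2/9 = -3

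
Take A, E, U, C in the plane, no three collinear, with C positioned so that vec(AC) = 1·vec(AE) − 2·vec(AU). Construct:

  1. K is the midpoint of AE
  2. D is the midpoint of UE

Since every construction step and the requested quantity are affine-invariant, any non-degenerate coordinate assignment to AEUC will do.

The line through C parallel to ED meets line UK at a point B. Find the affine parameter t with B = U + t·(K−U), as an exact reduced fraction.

t = 4

Work in coordinates with A = (0, 0), E = (1, 0), U = (0, 1), C = (1, -2).
1. K is the midpoint of AE ⇒ K = (1/2, 0)
2. D is the midpoint of UE ⇒ D = (1/2, 1/2)
through C parallel to ED: direction (-1/2, 1/2); meets UK at B = (2, -3)
B = U + t·(K−U) with t = 4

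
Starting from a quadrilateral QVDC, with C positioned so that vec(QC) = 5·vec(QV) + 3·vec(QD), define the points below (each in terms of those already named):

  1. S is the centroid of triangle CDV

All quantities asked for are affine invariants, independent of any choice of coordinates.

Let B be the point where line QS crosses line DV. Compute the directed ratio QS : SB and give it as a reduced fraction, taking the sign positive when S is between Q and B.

QS:SB = -10/7

Choose coordinates Q = (0, 0), V = (1, 0), D = (0, 1), C = (5, 3).
1. S is the centroid of triangle CDV ⇒ S = (2, 4/3)
line QS meets DV at B = (3/5, 2/5)
S = Q + t·(B−Q) with t = 10/3, so QS:SB = 10/3:-7/3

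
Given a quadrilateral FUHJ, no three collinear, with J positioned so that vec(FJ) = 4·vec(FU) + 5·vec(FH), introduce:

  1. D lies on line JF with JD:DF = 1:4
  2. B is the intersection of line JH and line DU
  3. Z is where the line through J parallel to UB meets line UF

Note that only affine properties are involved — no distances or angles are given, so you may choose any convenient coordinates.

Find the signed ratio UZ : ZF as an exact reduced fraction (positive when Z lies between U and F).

UZ:ZF = -1/5

Assign F = (0, 0), U = (1, 0), H = (0, 1), J = (4, 5) — the answer is frame-independent, so this choice is without loss of generality.
1. D lies on line JF with JD:DF = 1:4 ⇒ D = (16/5, 4)
2. B is the intersection of line JH and line DU ⇒ B = (31/9, 40/9)
3. Z is where the line through J parallel to UB meets line UF ⇒ Z = (5/4, 0)
Z = U + t·(F−U) with t = -1/4, so UZ:ZF = t:(1−t) = -1/4:5/4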